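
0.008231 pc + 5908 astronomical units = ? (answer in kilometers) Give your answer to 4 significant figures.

1.138 × 10^12 km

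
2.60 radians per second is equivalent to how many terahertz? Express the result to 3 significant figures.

1 rad/s = 1.59155e-13 terahertz.
Thus 2.60 × 1.59155e-13 ≈ 4.14e-13 THz.

4.14e-13 THz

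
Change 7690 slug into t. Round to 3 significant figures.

1 slug = 0.0145939 metric tons.
Then 7690 × 0.0145939 ≈ 112 t.

112 t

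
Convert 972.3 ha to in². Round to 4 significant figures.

1 hectare = 1.55000 × 10^7 in².
So 972.3 × 1.55000 × 10^7 ≈ 1.507 × 10^10 in².

1.507 × 10^10 square inches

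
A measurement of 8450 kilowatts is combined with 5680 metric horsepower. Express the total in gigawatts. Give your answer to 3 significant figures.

8450 kW = 0.00845000 GW and 5680 PS = 0.00417763 GW.
0.00845000 + 0.00417763 ≈ 0.0126 GW.

0.0126 gigawatts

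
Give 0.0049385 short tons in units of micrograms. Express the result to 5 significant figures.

4.4801e+9 micrograms

1 short ton = 9.07185e+11 μg.
Then 0.0049385 × 9.07185e+11 ≈ 4.4801e+9 μg.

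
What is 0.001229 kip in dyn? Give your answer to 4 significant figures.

546700 dynes

1 kip = 4.44822e+8 dyn.
0.001229 × 4.44822e+8 ≈ 546700 dyn.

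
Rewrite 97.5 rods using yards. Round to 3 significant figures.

1 rod = 5.50000 yards.
Then 97.5 × 5.50000 ≈ 536 yd.

536 yd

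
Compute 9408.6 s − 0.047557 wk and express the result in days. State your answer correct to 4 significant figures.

-0.2240 d

9408.6 s = 0.108896 d and 0.047557 wk = 0.332899 d.
0.108896 − 0.332899 ≈ -0.2240 d.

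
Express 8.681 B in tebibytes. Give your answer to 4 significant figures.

1 byte = 9.09495e-13 TiB.
Thus 8.681 × 9.09495e-13 ≈ 7.895e-12 TiB.

7.895e-12 TiB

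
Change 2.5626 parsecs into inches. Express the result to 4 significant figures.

1 parsec = 1.21483 × 10^18 in.
So 2.5626 × 1.21483 × 10^18 ≈ 3.113 × 10^18 in.

3.113 × 10^18 in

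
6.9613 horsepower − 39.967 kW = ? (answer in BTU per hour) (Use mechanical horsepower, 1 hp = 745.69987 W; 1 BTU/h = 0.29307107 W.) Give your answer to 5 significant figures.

-118660 BTU per hour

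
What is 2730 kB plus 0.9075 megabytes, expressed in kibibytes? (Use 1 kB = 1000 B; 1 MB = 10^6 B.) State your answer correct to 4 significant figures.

3552 KiB

2730 kB = 2666.02 KiB and 0.9075 MB = 886.230 KiB.
2666.02 + 886.230 ≈ 3552 KiB.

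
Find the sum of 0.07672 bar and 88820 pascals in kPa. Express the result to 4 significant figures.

0.07672 bar = 7.67200 kPa and 88820 Pa = 88.8200 kPa.
7.67200 + 88.8200 ≈ 96.49 kPa.

96.49 kPa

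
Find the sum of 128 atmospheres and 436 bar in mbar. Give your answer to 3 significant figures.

128 atm = 129696 mbar and 436 bar = 436000 mbar.
129696 + 436000 ≈ 566000 mbar.

566000 mbar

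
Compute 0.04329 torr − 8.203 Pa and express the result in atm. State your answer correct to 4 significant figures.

-2.400e-5 atm

0.04329 torr = 5.69605e-5 atm and 8.203 Pa = 8.09573e-5 atm.
5.69605e-5 − 8.09573e-5 ≈ -2.400e-5 atm.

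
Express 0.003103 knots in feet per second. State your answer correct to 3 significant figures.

0.00524 feet per second

1 kn = 1.68781 feet per second.
Thus 0.003103 × 1.68781 ≈ 0.00524 ft/s.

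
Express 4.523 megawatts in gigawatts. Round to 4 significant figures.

0.004523 gigawatts

1 MW = 0.00100000 GW.
So 4.523 × 0.00100000 ≈ 0.004523 GW.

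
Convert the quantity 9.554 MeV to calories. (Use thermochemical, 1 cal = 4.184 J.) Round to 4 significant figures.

3.659 × 10^-13 calories

1 megaelectronvolt = 3.82929 × 10^-14 cal.
So 9.554 × 3.82929 × 10^-14 ≈ 3.659 × 10^-13 cal.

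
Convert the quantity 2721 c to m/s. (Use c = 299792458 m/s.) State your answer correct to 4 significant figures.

1 c = 2.99792 × 10^8 meters per second.
So 2721 × 2.99792 × 10^8 ≈ 8.157 × 10^11 m/s.

8.157 × 10^11 meters per second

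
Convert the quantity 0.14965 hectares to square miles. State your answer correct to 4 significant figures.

1 ha = 0.00386102 mi².
Then 0.14965 × 0.00386102 ≈ 0.0005778 mi².

0.0005778 square miles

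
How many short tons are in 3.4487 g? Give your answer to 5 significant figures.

1 gram = 1.10231 × 10^-6 short tons.
So 3.4487 × 1.10231 × 10^-6 ≈ 3.8015 × 10^-6 short ton.

3.8015 × 10^-6 short tons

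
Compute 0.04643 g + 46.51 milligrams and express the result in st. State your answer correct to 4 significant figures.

0.04643 g = 7.31147e-6 st and 46.51 mg = 7.32407e-6 st.
7.31147e-6 + 7.32407e-6 ≈ 1.464e-5 st.

1.464e-5 stone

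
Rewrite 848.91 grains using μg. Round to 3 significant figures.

5.50e+7 micrograms

1 grain = 64798.9 micrograms.
So 848.91 × 64798.9 ≈ 5.50e+7 μg.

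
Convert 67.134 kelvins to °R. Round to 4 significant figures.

°R = K × 9/5.
Applying the formula gives 120.8 °R.

120.8 degrees Rankine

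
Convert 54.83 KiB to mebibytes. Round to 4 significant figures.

1 kibibyte = 0.0009765625 MiB.
Then 54.83 × 0.0009765625 ≈ 0.05354 MiB.

0.05354 mebibytes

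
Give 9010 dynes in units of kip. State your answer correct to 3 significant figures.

2.03e-5 kip

1 dyn = 2.24809e-9 kip.
Thus 9010 × 2.24809e-9 ≈ 2.03e-5 kip.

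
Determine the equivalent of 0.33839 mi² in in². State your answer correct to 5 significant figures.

1 mi² = 4.01449e+9 in².
Thus 0.33839 × 4.01449e+9 ≈ 1.3585e+9 in².

1.3585e+9 in²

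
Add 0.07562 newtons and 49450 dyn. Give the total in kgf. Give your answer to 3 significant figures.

0.07562 N = 0.00771109 kgf and 49450 dyn = 0.0504250 kgf.
0.00771109 + 0.0504250 ≈ 0.0581 kgf.

0.0581 kilograms-force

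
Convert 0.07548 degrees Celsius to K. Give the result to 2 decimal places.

K = °C + 273.15.
Applying the formula gives 273.23 K.

273.23 kelvins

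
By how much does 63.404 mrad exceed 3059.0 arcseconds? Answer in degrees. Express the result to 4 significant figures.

63.404 mrad = 3.63278 ° and 3059.0 arcsec = 0.849722 °.
3.63278 − 0.849722 ≈ 2.783 °.

2.783 °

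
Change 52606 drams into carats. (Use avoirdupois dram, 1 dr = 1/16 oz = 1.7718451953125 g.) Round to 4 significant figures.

466000 ct

1 dram = 8.85923 ct.
Thus 52606 × 8.85923 ≈ 466000 ct.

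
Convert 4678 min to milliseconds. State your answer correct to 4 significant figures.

2.807 × 10^8 ms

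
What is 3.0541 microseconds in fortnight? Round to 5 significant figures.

2.5249e-12 fortnight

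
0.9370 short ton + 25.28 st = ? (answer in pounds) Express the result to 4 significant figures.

0.9370 short ton = 1874.00 lb and 25.28 st = 353.920 lb.
1874.00 + 353.920 ≈ 2228 lb.

2228 lb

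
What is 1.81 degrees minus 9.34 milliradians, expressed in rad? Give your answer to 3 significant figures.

1.81 ° = 0.0315905 rad and 9.34 mrad = 0.00934000 rad.
0.0315905 − 0.00934000 ≈ 0.0223 rad.

0.0223 rad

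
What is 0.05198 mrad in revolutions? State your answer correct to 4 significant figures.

1 mrad = 0.000159155 rev.
0.05198 × 0.000159155 ≈ 8.273 × 10^-6 rev.

8.273 × 10^-6 rev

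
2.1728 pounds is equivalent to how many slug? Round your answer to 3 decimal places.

1 pound = 0.0310810 slug.
Then 2.1728 × 0.0310810 ≈ 0.068 slug.

0.068 slugs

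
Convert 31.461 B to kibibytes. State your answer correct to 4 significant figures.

0.03072 kibibytes

1 B = 0.0009765625 KiB.
Thus 31.461 × 0.0009765625 ≈ 0.03072 KiB.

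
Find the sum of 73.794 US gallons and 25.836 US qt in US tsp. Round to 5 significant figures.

61634 US tsp

73.794 US gal = 56673.8 US tsp and 25.836 US qt = 4960.51 US tsp.
56673.8 + 4960.51 ≈ 61634 US tsp.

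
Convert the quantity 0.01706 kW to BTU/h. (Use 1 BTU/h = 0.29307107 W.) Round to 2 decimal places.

58.21 BTU/h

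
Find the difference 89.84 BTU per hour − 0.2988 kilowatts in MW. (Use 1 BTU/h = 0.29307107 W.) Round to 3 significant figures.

-0.000272 MW

89.84 BTU/h = 2.63295 × 10^-5 MW and 0.2988 kW = 0.000298800 MW.
2.63295 × 10^-5 − 0.000298800 ≈ -0.000272 MW.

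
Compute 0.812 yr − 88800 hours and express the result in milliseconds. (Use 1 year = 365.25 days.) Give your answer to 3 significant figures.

0.812 yr = 2.56248 × 10^10 ms and 88800 h = 3.19680 × 10^11 ms.
2.56248 × 10^10 − 3.19680 × 10^11 ≈ -2.94 × 10^11 ms.

-2.94 × 10^11 ms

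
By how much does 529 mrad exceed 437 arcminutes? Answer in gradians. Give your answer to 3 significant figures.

529 mrad = 33.6772 grad and 437 arcmin = 8.09259 grad.
33.6772 − 8.09259 ≈ 25.6 grad.

25.6 gradians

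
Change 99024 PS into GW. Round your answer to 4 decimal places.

0.0728 gigawatts

1 PS = 7.35499e-7 GW.
99024 × 7.35499e-7 ≈ 0.0728 GW.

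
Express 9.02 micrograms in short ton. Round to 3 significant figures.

1 microgram = 1.10231 × 10^-12 short tons.
So 9.02 × 1.10231 × 10^-12 ≈ 9.94 × 10^-12 short ton.

9.94 × 10^-12 short tons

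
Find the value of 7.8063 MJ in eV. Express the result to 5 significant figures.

1 MJ = 6.24151e+24 eV.
Thus 7.8063 × 6.24151e+24 ≈ 4.8723e+25 eV.

4.8723e+25 eV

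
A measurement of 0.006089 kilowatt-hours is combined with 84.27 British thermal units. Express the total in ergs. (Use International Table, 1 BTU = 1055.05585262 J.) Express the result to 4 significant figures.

1.108e+12 ergs

0.006089 kWh = 2.19204e+11 erg and 84.27 BTU = 8.89096e+11 erg.
2.19204e+11 + 8.89096e+11 ≈ 1.108e+12 erg.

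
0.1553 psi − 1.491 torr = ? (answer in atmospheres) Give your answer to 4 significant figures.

0.008606 atm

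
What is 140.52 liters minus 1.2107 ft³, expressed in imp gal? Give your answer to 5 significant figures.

140.52 L = 30.9101 imp gal and 1.2107 ft³ = 7.54125 imp gal.
30.9101 − 7.54125 ≈ 23.369 imp gal.

23.369 imp gal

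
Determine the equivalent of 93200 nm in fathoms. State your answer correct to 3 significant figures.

5.10 × 10^-5 fathom

1 nanometer = 5.46807 × 10^-10 fathom.
Thus 93200 × 5.46807 × 10^-10 ≈ 5.10 × 10^-5 fathom.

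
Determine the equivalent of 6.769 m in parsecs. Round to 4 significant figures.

2.194 × 10^-16 pc

1 meter = 3.24078 × 10^-17 pc.
So 6.769 × 3.24078 × 10^-17 ≈ 2.194 × 10^-16 pc.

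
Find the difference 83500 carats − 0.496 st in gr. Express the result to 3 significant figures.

209000 grains

83500 ct = 257720 gr and 0.496 st = 48608.0 gr.
257720 − 48608.0 ≈ 209000 gr.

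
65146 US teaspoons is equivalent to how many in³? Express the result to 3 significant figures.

19600 in³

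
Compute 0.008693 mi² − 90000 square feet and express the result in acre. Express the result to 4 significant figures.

3.497 acre

0.008693 mi² = 5.56352 acre and 90000 ft² = 2.06612 acre.
5.56352 − 2.06612 ≈ 3.497 acre.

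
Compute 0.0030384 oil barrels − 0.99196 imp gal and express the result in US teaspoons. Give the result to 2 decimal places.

0.0030384 bbl = 98.0066 US tsp and 0.99196 imp gal = 914.914 US tsp.
98.0066 − 914.914 ≈ -816.91 US tsp.

-816.91 US tsp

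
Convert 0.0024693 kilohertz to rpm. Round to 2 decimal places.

1 kHz = 60000.0 rpm.
So 0.0024693 × 60000.0 ≈ 148.16 rpm.

148.16 revolutions per minute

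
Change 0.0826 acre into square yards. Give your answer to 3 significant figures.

400 yd²

1 acre = 4840.00 yd².
Thus 0.0826 × 4840.00 ≈ 400 yd².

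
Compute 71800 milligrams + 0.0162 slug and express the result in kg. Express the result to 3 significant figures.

0.308 kilograms

71800 mg = 0.0718000 kg and 0.0162 slug = 0.236421 kg.
0.0718000 + 0.236421 ≈ 0.308 kg.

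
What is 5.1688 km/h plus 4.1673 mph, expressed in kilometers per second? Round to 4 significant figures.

5.1688 km/h = 0.00143578 km/s and 4.1673 mph = 0.00186295 km/s.
0.00143578 + 0.00186295 ≈ 0.003299 km/s.

0.003299 km/s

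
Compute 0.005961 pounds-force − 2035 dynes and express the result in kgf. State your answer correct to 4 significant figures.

0.005961 lbf = 0.00270386 kgf and 2035 dyn = 0.00207512 kgf.
0.00270386 − 0.00207512 ≈ 0.0006287 kgf.

0.0006287 kilograms-force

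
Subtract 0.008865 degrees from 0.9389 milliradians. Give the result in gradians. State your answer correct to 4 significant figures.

0.04992 grad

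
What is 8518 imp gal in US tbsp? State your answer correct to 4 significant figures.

1 imperial gallon = 307.443 US tbsp.
Then 8518 × 307.443 ≈ 2.619e+6 US tbsp.

2.619e+6 US tbsp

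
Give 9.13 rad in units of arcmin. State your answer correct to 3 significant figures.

31400 arcmin

1 rad = 3437.75 arcmin.
9.13 × 3437.75 ≈ 31400 arcmin.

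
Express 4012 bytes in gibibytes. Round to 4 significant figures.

3.736 × 10^-6 GiB

1 B = 9.31323 × 10^-10 gibibytes.
So 4012 × 9.31323 × 10^-10 ≈ 3.736 × 10^-6 GiB.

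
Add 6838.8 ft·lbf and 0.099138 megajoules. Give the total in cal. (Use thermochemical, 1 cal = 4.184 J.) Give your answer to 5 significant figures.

6838.8 ft·lbf = 2216.10 cal and 0.099138 MJ = 23694.6 cal.
2216.10 + 23694.6 ≈ 25911 cal.

25911 cal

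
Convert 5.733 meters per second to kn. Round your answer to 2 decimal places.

11.14 kn

1 m/s = 1.94384 knots.
Then 5.733 × 1.94384 ≈ 11.14 kn.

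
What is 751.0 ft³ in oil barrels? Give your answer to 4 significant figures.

1 ft³ = 0.178108 bbl.
751.0 × 0.178108 ≈ 133.8 bbl.

133.8 oil barrels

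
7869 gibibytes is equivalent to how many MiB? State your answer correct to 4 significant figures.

8.058e+6 mebibytes

1 GiB = 1024.00 mebibytes.
Then 7869 × 1024.00 ≈ 8.058e+6 MiB.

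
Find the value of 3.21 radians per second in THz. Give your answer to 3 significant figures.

5.11 × 10^-13 terahertz

1 rad/s = 1.59155 × 10^-13 terahertz.
So 3.21 × 1.59155 × 10^-13 ≈ 5.11 × 10^-13 THz.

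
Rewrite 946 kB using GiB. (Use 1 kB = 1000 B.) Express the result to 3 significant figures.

1 kilobyte = 9.31323 × 10^-7 GiB.
Then 946 × 9.31323 × 10^-7 ≈ 0.000881 GiB.

0.000881 GiB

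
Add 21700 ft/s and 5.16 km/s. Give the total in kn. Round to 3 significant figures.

22900 kn

21700 ft/s = 12856.9 kn and 5.16 km/s = 10030.2 kn.
12856.9 + 10030.2 ≈ 22900 kn.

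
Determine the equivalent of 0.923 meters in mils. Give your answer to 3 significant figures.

1 meter = 39370.1 mils.
Then 0.923 × 39370.1 ≈ 36300 mil.

36300 mil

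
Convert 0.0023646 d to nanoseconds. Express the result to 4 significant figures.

1 day = 8.64000 × 10^13 nanoseconds.
0.0023646 × 8.64000 × 10^13 ≈ 2.043 × 10^11 ns.

2.043 × 10^11 ns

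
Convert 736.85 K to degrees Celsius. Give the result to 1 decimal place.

K = °C + 273.15.
Applying the formula gives 463.7 °C.

463.7 degrees Celsius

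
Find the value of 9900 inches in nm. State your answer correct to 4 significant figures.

1 inch = 2.54000e+7 nm.
Thus 9900 × 2.54000e+7 ≈ 2.515e+11 nm.

2.515e+11 nm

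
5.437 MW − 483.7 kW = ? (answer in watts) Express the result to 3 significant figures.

4.95e+6 W

5.437 MW = 5.43700e+6 W and 483.7 kW = 483700 W.
5.43700e+6 − 483700 ≈ 4.95e+6 W.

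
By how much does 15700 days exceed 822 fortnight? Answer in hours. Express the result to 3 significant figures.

101000 hours

15700 d = 376800 h and 822 fortnight = 276192 h.
376800 − 276192 ≈ 101000 h.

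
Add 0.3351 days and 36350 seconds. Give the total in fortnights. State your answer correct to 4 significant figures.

0.05399 fortnights

0.3351 d = 0.0239357 fortnight and 36350 s = 0.0300513 fortnight.
0.0239357 + 0.0300513 ≈ 0.05399 fortnight.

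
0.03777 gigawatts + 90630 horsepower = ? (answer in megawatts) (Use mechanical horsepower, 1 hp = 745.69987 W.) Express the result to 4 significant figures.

0.03777 GW = 37.7700 MW and 90630 hp = 67.5828 MW.
37.7700 + 67.5828 ≈ 105.4 MW.

105.4 MW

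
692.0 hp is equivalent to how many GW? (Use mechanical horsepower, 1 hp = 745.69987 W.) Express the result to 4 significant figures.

0.0005160 GW

1 horsepower = 7.45700 × 10^-7 gigawatts.
Thus 692.0 × 7.45700 × 10^-7 ≈ 0.0005160 GW.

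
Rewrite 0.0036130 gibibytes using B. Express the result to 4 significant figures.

3.879e+6 B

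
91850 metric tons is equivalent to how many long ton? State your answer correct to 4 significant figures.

90400 long ton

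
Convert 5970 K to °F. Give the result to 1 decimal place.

10286.3 °F

K = (°F + 459.67) × 5/9.
Applying the formula gives 10286.3 °F.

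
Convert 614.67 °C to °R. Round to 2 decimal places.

°R = (°C + 273.15) × 9/5.
Applying the formula gives 1598.08 °R.

1598.08 degrees Rankine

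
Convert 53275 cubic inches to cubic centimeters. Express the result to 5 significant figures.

873020 cm³

1 in³ = 16.3871 cubic centimeters.
Then 53275 × 16.3871 ≈ 873020 cm³.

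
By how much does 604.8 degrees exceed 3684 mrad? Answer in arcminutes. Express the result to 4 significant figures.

604.8 ° = 36288.0 arcmin and 3684 mrad = 12664.7 arcmin.
36288.0 − 12664.7 ≈ 23620 arcmin.

23620 arcmin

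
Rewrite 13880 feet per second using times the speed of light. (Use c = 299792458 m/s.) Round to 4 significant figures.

1 ft/s = 1.01670 × 10^-9 times the speed of light.
13880 × 1.01670 × 10^-9 ≈ 1.411 × 10^-5 c.

1.411 × 10^-5 times the speed of light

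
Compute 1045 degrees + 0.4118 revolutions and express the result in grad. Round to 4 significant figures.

1326 grad

1045 ° = 1161.11 grad and 0.4118 rev = 164.720 grad.
1161.11 + 164.720 ≈ 1326 grad.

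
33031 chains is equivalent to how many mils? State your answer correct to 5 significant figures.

2.6161e+10 mil

1 chain = 792000 mils.
Thus 33031 × 792000 ≈ 2.6161e+10 mil.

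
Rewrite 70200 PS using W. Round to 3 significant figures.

5.16 × 10^7 watts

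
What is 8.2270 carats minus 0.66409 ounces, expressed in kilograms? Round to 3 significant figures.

8.2270 ct = 0.00164540 kg and 0.66409 oz = 0.0188266 kg.
0.00164540 − 0.0188266 ≈ -0.0172 kg.

-0.0172 kg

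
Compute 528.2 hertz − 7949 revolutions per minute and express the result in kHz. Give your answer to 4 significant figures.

0.3957 kHz

528.2 Hz = 0.528200 kHz and 7949 rpm = 0.132483 kHz.
0.528200 − 0.132483 ≈ 0.3957 kHz.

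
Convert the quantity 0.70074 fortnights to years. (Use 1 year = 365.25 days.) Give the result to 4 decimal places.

0.0269 yr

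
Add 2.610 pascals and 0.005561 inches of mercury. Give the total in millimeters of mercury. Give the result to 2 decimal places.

0.16 mmHg

2.610 Pa = 0.0195766 mmHg and 0.005561 inHg = 0.141249 mmHg.
0.0195766 + 0.141249 ≈ 0.16 mmHg.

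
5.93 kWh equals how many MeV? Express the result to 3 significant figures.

1 kWh = 2.24694e+19 MeV.
So 5.93 × 2.24694e+19 ≈ 1.33e+20 MeV.

1.33e+20 megaelectronvolts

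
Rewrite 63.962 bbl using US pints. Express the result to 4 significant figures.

21490 US pt

1 bbl = 336.000 US pints.
So 63.962 × 336.000 ≈ 21490 US pt.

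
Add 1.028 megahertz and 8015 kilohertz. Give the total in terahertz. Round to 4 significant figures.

9.043 × 10^-6 terahertz

1.028 MHz = 1.02800 × 10^-6 THz and 8015 kHz = 8.01500 × 10^-6 THz.
1.02800 × 10^-6 + 8.01500 × 10^-6 ≈ 9.043 × 10^-6 THz.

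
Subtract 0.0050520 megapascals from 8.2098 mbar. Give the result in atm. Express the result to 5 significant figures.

-0.041757 atm

8.2098 mbar = 0.00810244 atm and 0.0050520 MPa = 0.0498594 atm.
0.00810244 − 0.0498594 ≈ -0.041757 atm.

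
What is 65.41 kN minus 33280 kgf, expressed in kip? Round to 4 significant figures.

65.41 kN = 14.70475 kip and 33280 kgf = 73.36984 kip.
14.70475 − 73.36984 ≈ -58.67 kip.

-58.67 kip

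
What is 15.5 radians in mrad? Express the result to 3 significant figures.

15500 mrad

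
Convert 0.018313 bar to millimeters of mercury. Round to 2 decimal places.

1 bar = 750.062 mmHg.
0.018313 × 750.062 ≈ 13.74 mmHg.

13.74 mmHg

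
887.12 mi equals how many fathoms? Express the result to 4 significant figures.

780700 fathoms

1 mi = 880.000 fathom.
Then 887.12 × 880.000 ≈ 780700 fathom.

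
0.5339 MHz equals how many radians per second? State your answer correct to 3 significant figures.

3.35e+6 radians per second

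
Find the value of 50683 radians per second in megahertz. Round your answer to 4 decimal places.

0.0081 MHz

1 rad/s = 1.59155 × 10^-7 megahertz.
50683 × 1.59155 × 10^-7 ≈ 0.0081 MHz.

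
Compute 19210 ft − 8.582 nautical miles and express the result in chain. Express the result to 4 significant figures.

-499.0 chain

19210 ft = 291.061 chain and 8.582 nmi = 790.079 chain.
291.061 − 790.079 ≈ -499.0 chain.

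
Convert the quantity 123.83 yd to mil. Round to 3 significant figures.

4.46e+6 mils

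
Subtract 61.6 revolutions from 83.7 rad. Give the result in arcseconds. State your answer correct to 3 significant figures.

-6.26 × 10^7 arcsec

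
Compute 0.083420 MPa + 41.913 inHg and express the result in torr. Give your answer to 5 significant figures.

1690.3 torr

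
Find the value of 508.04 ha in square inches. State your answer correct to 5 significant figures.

7.8746e+9 in²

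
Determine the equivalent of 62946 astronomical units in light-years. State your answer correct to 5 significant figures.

1 au = 1.58125 × 10^-5 ly.
Then 62946 × 1.58125 × 10^-5 ≈ 0.99533 ly.

0.99533 ly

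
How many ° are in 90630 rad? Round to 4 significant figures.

5.193 × 10^6 degrees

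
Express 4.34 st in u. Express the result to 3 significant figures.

1 st = 3.82424e+27 atomic mass units.
Thus 4.34 × 3.82424e+27 ≈ 1.66e+28 u.

1.66e+28 u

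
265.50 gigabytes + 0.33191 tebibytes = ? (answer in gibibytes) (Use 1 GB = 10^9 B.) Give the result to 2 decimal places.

265.50 GB = 247.266 GiB and 0.33191 TiB = 339.876 GiB.
247.266 + 339.876 ≈ 587.14 GiB.

587.14 gibibytes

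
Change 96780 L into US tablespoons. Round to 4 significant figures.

1 L = 67.6280 US tablespoons.
96780 × 67.6280 ≈ 6.545 × 10^6 US tbsp.

6.545 × 10^6 US tbsp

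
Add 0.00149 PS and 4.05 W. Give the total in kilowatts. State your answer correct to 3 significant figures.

0.00149 PS = 0.00109589 kW and 4.05 W = 0.00405000 kW.
0.00109589 + 0.00405000 ≈ 0.00515 kW.

0.00515 kilowatts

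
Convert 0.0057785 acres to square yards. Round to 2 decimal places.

27.97 yd²

1 acre = 4840.00 yd².
0.0057785 × 4840.00 ≈ 27.97 yd².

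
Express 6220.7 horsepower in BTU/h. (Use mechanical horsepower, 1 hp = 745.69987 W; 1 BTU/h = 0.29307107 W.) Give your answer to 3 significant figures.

1.58e+7 BTU/h

1 hp = 2544.43 BTU/h.
Then 6220.7 × 2544.43 ≈ 1.58e+7 BTU/h.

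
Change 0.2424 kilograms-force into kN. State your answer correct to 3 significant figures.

0.00238 kN

1 kgf = 0.00980665 kN.
0.2424 × 0.00980665 ≈ 0.00238 kN.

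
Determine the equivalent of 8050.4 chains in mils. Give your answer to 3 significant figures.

6.38e+9 mils

1 chain = 792000 mil.
8050.4 × 792000 ≈ 6.38e+9 mil.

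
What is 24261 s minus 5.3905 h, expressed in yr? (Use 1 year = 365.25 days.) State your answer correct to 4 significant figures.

24261 s = 0.000768785 yr and 5.3905 h = 0.000614933 yr.
0.000768785 − 0.000614933 ≈ 0.0001539 yr.

0.0001539 years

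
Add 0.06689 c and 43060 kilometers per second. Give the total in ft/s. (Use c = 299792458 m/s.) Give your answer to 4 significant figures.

0.06689 c = 6.57911e+7 ft/s and 43060 km/s = 1.41273e+8 ft/s.
6.57911e+7 + 1.41273e+8 ≈ 2.071e+8 ft/s.

2.071e+8 feet per second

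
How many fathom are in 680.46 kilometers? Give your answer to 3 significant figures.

372000 fathom

1 km = 546.807 fathom.
Then 680.46 × 546.807 ≈ 372000 fathom.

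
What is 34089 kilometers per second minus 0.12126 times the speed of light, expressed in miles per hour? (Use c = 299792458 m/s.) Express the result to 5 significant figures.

-5.0641e+6 miles per hour

34089 km/s = 7.62549e+7 mph and 0.12126 c = 8.13190e+7 mph.
7.62549e+7 − 8.13190e+7 ≈ -5.0641e+6 mph.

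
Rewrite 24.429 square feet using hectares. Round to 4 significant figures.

0.0002270 ha

1 ft² = 9.29030 × 10^-6 ha.
24.429 × 9.29030 × 10^-6 ≈ 0.0002270 ha.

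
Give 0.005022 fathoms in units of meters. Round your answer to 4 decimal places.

1 fathom = 1.82880 meters.
Then 0.005022 × 1.82880 ≈ 0.0092 m.

0.0092 m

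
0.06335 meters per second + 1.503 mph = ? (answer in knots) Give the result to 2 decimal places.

1.43 kn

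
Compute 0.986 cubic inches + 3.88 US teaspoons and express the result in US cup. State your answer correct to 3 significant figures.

0.986 in³ = 0.0682944 US cup and 3.88 US tsp = 0.0808333 US cup.
0.0682944 + 0.0808333 ≈ 0.149 US cup.

0.149 US cups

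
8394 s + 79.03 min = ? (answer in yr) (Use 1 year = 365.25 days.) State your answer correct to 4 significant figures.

8394 s = 0.000265990 yr and 79.03 min = 0.000150259 yr.
0.000265990 + 0.000150259 ≈ 0.0004162 yr.

0.0004162 yr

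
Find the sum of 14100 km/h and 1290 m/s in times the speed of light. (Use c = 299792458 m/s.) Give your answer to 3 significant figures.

1.74 × 10^-5 times the speed of light

14100 km/h = 1.30646 × 10^-5 c and 1290 m/s = 4.30298 × 10^-6 c.
1.30646 × 10^-5 + 4.30298 × 10^-6 ≈ 1.74 × 10^-5 c.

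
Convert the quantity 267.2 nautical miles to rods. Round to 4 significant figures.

1 nautical mile = 368.249 rods.
Then 267.2 × 368.249 ≈ 98400 rod.

98400 rods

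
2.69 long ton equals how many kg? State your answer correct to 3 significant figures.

1 long ton = 1016.05 kilograms.
2.69 × 1016.05 ≈ 2730 kg.

2730 kg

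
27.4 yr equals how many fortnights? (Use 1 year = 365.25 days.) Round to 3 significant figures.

1 year = 26.0893 fortnights.
27.4 × 26.0893 ≈ 715 fortnight.

715 fortnight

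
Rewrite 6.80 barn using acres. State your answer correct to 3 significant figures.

1 barn = 2.47105e-32 acre.
Then 6.80 × 2.47105e-32 ≈ 1.68e-31 acre.

1.68e-31 acre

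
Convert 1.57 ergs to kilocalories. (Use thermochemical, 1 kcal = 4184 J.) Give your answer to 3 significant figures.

3.75e-11 kcal

1 erg = 2.39006e-11 kilocalories.
Then 1.57 × 2.39006e-11 ≈ 3.75e-11 kcal.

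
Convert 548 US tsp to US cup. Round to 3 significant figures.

11.4 US cups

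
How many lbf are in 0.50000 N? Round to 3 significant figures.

1 newton = 0.224809 lbf.
So 0.50000 × 0.224809 ≈ 0.112 lbf.

0.112 pounds-force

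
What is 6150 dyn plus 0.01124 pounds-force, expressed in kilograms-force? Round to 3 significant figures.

0.0114 kgf

6150 dyn = 0.00627125 kgf and 0.01124 lbf = 0.00509838 kgf.
0.00627125 + 0.00509838 ≈ 0.0114 kgf.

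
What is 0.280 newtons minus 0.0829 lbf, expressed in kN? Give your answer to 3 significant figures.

-8.88e-5 kilonewtons

0.280 N = 0.000280000 kN and 0.0829 lbf = 0.000368758 kN.
0.000280000 − 0.000368758 ≈ -8.88e-5 kN.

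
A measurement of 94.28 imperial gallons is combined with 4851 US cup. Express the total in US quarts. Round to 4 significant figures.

94.28 imp gal = 452.902 US qt and 4851 US cup = 1212.75 US qt.
452.902 + 1212.75 ≈ 1666 US qt.

1666 US quarts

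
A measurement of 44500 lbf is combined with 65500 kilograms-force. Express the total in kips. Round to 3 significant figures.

189 kip

44500 lbf = 44.5000 kip and 65500 kgf = 144.403 kip.
44.5000 + 144.403 ≈ 189 kip.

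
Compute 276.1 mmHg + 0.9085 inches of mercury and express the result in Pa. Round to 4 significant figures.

39890 Pa

276.1 mmHg = 36810.3 Pa and 0.9085 inHg = 3076.53 Pa.
36810.3 + 3076.53 ≈ 39890 Pa.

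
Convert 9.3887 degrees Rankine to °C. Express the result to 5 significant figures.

°R = (°C + 273.15) × 9/5.
Applying the formula gives -267.93 °C.

-267.93 °C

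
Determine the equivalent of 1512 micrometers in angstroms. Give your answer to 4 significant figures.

1.512e+7 Å

1 μm = 10000.0 angstroms.
1512 × 10000.0 ≈ 1.512e+7 Å.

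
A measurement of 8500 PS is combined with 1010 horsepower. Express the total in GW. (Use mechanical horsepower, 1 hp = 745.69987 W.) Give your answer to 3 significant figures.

0.00700 gigawatts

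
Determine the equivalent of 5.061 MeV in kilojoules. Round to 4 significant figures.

8.109 × 10^-16 kJ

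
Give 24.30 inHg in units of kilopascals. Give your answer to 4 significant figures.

1 inHg = 3.38639 kPa.
24.30 × 3.38639 ≈ 82.29 kPa.

82.29 kPa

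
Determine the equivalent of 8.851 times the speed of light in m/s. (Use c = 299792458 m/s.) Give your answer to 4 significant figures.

2.653 × 10^9 meters per second

1 c = 2.99792 × 10^8 meters per second.
Then 8.851 × 2.99792 × 10^8 ≈ 2.653 × 10^9 m/s.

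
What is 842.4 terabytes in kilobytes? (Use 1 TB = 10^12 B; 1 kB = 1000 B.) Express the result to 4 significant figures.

8.424e+11 kB

1 terabyte = 1.00000e+9 kB.
So 842.4 × 1.00000e+9 ≈ 8.424e+11 kB.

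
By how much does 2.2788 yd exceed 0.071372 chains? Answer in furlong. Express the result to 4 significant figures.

2.2788 yd = 0.0103582 furlong and 0.071372 chain = 0.00713720 furlong.
0.0103582 − 0.00713720 ≈ 0.003221 furlong.

0.003221 furlongs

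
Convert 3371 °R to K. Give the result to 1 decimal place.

1872.8 K

°R = K × 9/5.
Applying the formula gives 1872.8 K.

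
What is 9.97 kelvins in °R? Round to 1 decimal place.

°R = K × 9/5.
Applying the formula gives 17.9 °R.

17.9 °R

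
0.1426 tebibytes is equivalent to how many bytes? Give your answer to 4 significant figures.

1 tebibyte = 1.09951e+12 bytes.
So 0.1426 × 1.09951e+12 ≈ 1.568e+11 B.

1.568e+11 bytes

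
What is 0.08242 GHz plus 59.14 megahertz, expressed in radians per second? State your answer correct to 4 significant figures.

8.894e+8 rad/s

0.08242 GHz = 5.17860e+8 rad/s and 59.14 MHz = 3.71588e+8 rad/s.
5.17860e+8 + 3.71588e+8 ≈ 8.894e+8 rad/s.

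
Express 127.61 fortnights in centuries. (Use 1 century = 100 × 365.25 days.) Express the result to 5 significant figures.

1 fortnight = 0.000383299 century.
Then 127.61 × 0.000383299 ≈ 0.048913 century.

0.048913 centuries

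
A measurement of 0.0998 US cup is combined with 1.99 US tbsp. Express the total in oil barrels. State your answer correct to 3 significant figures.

0.0998 US cup = 0.000148512 bbl and 1.99 US tbsp = 0.000185082 bbl.
0.000148512 + 0.000185082 ≈ 0.000334 bbl.

0.000334 bbl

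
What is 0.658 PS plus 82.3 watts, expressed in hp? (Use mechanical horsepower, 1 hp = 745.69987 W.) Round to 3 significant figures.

0.658 PS = 0.648999 hp and 82.3 W = 0.110366 hp.
0.648999 + 0.110366 ≈ 0.759 hp.

0.759 hp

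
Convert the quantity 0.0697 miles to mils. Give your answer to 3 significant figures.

1 mile = 6.33600e+7 mil.
Then 0.0697 × 6.33600e+7 ≈ 4.42e+6 mil.

4.42e+6 mils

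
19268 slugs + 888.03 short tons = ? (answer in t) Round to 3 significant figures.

1090 metric tons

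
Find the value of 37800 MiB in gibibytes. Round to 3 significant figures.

36.9 GiB

1 mebibyte = 0.0009765625 gibibytes.
Thus 37800 × 0.0009765625 ≈ 36.9 GiB.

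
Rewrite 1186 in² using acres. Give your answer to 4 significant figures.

0.0001891 acres

1 in² = 1.59423e-7 acre.
So 1186 × 1.59423e-7 ≈ 0.0001891 acre.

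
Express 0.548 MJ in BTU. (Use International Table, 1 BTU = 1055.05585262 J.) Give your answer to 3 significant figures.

1 MJ = 947.817 BTU.
0.548 × 947.817 ≈ 519 BTU.

519 BTU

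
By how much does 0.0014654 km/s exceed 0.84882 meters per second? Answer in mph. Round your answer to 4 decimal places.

1.3793 mph

0.0014654 km/s = 3.2780064 mph and 0.84882 m/s = 1.8987563 mph.
3.2780064 − 1.8987563 ≈ 1.3793 mph.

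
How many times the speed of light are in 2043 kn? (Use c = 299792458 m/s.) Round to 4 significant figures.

3.506e-6 c

1 kn = 1.71600e-9 times the speed of light.
Then 2043 × 1.71600e-9 ≈ 3.506e-6 c.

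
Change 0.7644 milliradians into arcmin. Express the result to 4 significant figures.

1 milliradian = 3.43775 arcminutes.
Thus 0.7644 × 3.43775 ≈ 2.628 arcmin.

2.628 arcminutes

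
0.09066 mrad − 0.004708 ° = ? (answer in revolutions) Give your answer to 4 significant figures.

1.351 × 10^-6 rev

0.09066 mrad = 1.44290 × 10^-5 rev and 0.004708 ° = 1.30778 × 10^-5 rev.
1.44290 × 10^-5 − 1.30778 × 10^-5 ≈ 1.351 × 10^-6 rev.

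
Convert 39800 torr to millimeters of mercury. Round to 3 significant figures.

39800 mmHg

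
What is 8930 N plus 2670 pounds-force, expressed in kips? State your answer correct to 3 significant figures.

4.68 kip

8930 N = 2.00754 kip and 2670 lbf = 2.67000 kip.
2.00754 + 2.67000 ≈ 4.68 kip.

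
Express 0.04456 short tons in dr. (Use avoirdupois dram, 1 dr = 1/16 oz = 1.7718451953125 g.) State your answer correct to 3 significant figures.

1 short ton = 512000 dr.
Thus 0.04456 × 512000 ≈ 22800 dr.

22800 drams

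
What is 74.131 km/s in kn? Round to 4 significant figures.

1 km/s = 1943.84 kn.
So 74.131 × 1943.84 ≈ 144100 kn.

144100 kn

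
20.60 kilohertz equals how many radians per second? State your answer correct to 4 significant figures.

129400 radians per second

1 kilohertz = 6283.19 rad/s.
Thus 20.60 × 6283.19 ≈ 129400 rad/s.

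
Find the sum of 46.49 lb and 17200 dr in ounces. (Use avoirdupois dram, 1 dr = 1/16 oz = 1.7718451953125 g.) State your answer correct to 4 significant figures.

46.49 lb = 743.840 oz and 17200 dr = 1075.00 oz.
743.840 + 1075.00 ≈ 1819 oz.

1819 oz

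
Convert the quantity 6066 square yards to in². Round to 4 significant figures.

1 square yard = 1296.00 square inches.
6066 × 1296.00 ≈ 7.862e+6 in².

7.862e+6 in²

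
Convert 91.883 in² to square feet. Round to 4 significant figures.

1 in² = 0.00694444 ft².
Thus 91.883 × 0.00694444 ≈ 0.6381 ft².

0.6381 square feet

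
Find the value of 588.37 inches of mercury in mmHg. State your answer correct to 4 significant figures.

14940 mmHg

1 inHg = 25.4000 millimeters of mercury.
Then 588.37 × 25.4000 ≈ 14940 mmHg.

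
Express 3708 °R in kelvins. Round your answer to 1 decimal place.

2060.0 K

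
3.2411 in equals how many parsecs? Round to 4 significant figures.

2.668 × 10^-18 pc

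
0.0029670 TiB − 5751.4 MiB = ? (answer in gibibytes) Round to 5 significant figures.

0.0029670 TiB = 3.03821 GiB and 5751.4 MiB = 5.61660 GiB.
3.03821 − 5.61660 ≈ -2.5784 GiB.

-2.5784 GiB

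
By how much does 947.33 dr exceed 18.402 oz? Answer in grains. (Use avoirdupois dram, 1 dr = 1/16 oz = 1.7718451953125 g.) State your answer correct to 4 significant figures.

17850 gr

947.33 dr = 25903.55 gr and 18.402 oz = 8050.875 gr.
25903.55 − 8050.875 ≈ 17850 gr.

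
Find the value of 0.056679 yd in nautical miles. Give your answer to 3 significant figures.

1 yard = 0.000493737 nmi.
So 0.056679 × 0.000493737 ≈ 2.80 × 10^-5 nmi.

2.80 × 10^-5 nmi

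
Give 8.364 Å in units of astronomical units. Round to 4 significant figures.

1 Å = 6.68459 × 10^-22 au.
Thus 8.364 × 6.68459 × 10^-22 ≈ 5.591 × 10^-21 au.

5.591 × 10^-21 au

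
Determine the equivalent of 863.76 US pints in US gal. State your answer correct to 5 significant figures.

1 US pt = 0.125000 US gal.
So 863.76 × 0.125000 ≈ 107.97 US gal.

107.97 US gal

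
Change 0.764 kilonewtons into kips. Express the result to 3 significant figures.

1 kN = 0.224809 kips.
0.764 × 0.224809 ≈ 0.172 kip.

0.172 kip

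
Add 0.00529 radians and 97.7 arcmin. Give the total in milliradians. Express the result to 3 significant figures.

33.7 mrad

0.00529 rad = 5.29000 mrad and 97.7 arcmin = 28.4198 mrad.
5.29000 + 28.4198 ≈ 33.7 mrad.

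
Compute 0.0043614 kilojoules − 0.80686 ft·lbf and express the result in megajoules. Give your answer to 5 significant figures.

3.2674 × 10^-6 MJ

0.0043614 kJ = 4.36140 × 10^-6 MJ and 0.80686 ft·lbf = 1.09396 × 10^-6 MJ.
4.36140 × 10^-6 − 1.09396 × 10^-6 ≈ 3.2674 × 10^-6 MJ.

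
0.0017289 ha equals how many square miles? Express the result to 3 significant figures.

6.68e-6 square miles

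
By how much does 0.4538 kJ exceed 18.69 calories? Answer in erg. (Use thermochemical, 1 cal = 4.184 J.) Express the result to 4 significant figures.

3.756e+9 erg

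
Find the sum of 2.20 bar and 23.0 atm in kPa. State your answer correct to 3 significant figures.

2.20 bar = 220.0000 kPa and 23.0 atm = 2330.475 kPa.
220.0000 + 2330.475 ≈ 2550 kPa.

2550 kilopascals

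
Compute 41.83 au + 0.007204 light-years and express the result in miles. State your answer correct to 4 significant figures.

4.624 × 10^10 mi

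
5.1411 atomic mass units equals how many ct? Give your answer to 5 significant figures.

4.2685 × 10^-23 ct

1 u = 8.30270 × 10^-24 ct.
Thus 5.1411 × 8.30270 × 10^-24 ≈ 4.2685 × 10^-23 ct.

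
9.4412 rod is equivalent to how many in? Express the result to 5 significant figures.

1 rod = 198.000 in.
Then 9.4412 × 198.000 ≈ 1869.4 in.

1869.4 in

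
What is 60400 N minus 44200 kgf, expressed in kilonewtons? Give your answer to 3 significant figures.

-373 kilonewtons

60400 N = 60.4000 kN and 44200 kgf = 433.454 kN.
60.4000 − 433.454 ≈ -373 kN.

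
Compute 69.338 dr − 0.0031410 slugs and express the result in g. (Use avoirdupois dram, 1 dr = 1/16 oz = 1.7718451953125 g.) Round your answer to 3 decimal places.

69.338 dr = 122.856 g and 0.0031410 slug = 45.8394 g.
122.856 − 45.8394 ≈ 77.017 g.

77.017 g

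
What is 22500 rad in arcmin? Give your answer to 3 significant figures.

1 rad = 3437.75 arcmin.
So 22500 × 3437.75 ≈ 7.73e+7 arcmin.

7.73e+7 arcminutes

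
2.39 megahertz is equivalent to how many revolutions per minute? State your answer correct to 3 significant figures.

1.43e+8 revolutions per minute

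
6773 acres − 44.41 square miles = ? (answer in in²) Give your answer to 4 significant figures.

-1.358 × 10^11 in²

6773 acre = 4.24846 × 10^10 in² and 44.41 mi² = 1.78283 × 10^11 in².
4.24846 × 10^10 − 1.78283 × 10^11 ≈ -1.358 × 10^11 in².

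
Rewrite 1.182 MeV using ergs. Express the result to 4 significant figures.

1 megaelectronvolt = 1.60218 × 10^-6 erg.
Thus 1.182 × 1.60218 × 10^-6 ≈ 1.894 × 10^-6 erg.

1.894 × 10^-6 erg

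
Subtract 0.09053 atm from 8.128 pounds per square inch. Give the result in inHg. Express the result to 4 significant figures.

8.128 psi = 16.5488 inHg and 0.09053 atm = 2.70877 inHg.
16.5488 − 2.70877 ≈ 13.84 inHg.

13.84 inHg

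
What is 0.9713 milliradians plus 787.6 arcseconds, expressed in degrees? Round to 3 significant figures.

0.9713 mrad = 0.0556514 ° and 787.6 arcsec = 0.218778 °.
0.0556514 + 0.218778 ≈ 0.274 °.

0.274 degrees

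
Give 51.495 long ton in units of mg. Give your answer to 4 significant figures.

5.232e+10 mg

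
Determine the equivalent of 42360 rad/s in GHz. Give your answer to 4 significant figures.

6.742 × 10^-6 GHz

1 radian per second = 1.59155 × 10^-10 GHz.
So 42360 × 1.59155 × 10^-10 ≈ 6.742 × 10^-6 GHz.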